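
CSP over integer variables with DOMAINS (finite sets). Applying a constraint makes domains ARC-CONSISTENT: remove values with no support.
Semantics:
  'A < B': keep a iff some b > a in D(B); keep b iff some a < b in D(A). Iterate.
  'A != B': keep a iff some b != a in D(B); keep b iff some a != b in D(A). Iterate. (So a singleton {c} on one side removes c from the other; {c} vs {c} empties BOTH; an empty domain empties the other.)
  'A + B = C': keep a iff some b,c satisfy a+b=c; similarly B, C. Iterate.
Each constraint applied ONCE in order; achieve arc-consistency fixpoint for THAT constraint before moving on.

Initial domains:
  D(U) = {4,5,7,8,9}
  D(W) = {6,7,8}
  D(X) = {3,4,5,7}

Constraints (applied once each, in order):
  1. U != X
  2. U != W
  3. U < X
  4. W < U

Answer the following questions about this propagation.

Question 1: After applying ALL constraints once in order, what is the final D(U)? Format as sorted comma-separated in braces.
Answer: {}

Derivation:
Constraint 1 (U != X) on D(U)={4,5,7,8,9} D(X)={3,4,5,7}: no change
Constraint 2 (U != W) on D(U)={4,5,7,8,9} D(W)={6,7,8}: no change
Constraint 3 (U < X) on D(U)={4,5,7,8,9} D(X)={3,4,5,7}: U {4,5,7,8,9}->{4,5}; X {3,4,5,7}->{5,7}
Constraint 4 (W < U) on D(W)={6,7,8} D(U)={4,5}: W {6,7,8}->{}; U {4,5}->{}
So after all 4 constraints: D(U) = {}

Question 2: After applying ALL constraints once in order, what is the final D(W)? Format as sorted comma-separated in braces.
Constraint 1 (U != X) on D(U)={4,5,7,8,9} D(X)={3,4,5,7}: no change
Constraint 2 (U != W) on D(U)={4,5,7,8,9} D(W)={6,7,8}: no change
Constraint 3 (U < X) on D(U)={4,5,7,8,9} D(X)={3,4,5,7}: U {4,5,7,8,9}->{4,5}; X {3,4,5,7}->{5,7}
Constraint 4 (W < U) on D(W)={6,7,8} D(U)={4,5}: W {6,7,8}->{}; U {4,5}->{}
So after all 4 constraints: D(W) = {}

Answer: {}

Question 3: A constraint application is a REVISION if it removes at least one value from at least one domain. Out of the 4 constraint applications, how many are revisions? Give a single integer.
Constraint 1 (U != X) on D(U)={4,5,7,8,9} D(X)={3,4,5,7}: no change => not a revision
Constraint 2 (U != W) on D(U)={4,5,7,8,9} D(W)={6,7,8}: no change => not a revision
Constraint 3 (U < X) on D(U)={4,5,7,8,9} D(X)={3,4,5,7}: U {4,5,7,8,9}->{4,5}; X {3,4,5,7}->{5,7} => REVISION
Constraint 4 (W < U) on D(W)={6,7,8} D(U)={4,5}: W {6,7,8}->{}; U {4,5}->{} => REVISION
Total revisions = 2

Answer: 2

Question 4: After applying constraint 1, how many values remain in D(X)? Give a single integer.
Constraint 1 (U != X) on D(U)={4,5,7,8,9} D(X)={3,4,5,7}: no change
So after constraint 1: D(X)={3,4,5,7}, size = 4

Answer: 4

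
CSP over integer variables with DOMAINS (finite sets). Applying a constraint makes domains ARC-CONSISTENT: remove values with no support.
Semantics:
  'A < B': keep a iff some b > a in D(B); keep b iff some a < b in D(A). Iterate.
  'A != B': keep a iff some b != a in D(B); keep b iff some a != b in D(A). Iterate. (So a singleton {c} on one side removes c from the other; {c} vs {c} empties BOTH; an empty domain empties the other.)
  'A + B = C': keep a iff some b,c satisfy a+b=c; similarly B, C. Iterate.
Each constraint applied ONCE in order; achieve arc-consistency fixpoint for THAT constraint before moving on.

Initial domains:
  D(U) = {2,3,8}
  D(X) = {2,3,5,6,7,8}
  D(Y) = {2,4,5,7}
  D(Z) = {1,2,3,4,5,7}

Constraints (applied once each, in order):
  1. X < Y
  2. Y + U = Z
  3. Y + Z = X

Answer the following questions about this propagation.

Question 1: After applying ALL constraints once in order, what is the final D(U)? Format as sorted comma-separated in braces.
Constraint 1 (X < Y) on D(X)={2,3,5,6,7,8} D(Y)={2,4,5,7}: X {2,3,5,6,7,8}->{2,3,5,6}; Y {2,4,5,7}->{4,5,7}
Constraint 2 (Y + U = Z) on D(Y)={4,5,7} D(U)={2,3,8} D(Z)={1,2,3,4,5,7}: Y {4,5,7}->{4,5}; U {2,3,8}->{2,3}; Z {1,2,3,4,5,7}->{7}
Constraint 3 (Y + Z = X) on D(Y)={4,5} D(Z)={7} D(X)={2,3,5,6}: Y {4,5}->{}; Z {7}->{}; X {2,3,5,6}->{}
So after all 3 constraints: D(U) = {2,3}

Answer: {2,3}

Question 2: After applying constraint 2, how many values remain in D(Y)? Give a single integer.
Constraint 1 (X < Y) on D(X)={2,3,5,6,7,8} D(Y)={2,4,5,7}: X {2,3,5,6,7,8}->{2,3,5,6}; Y {2,4,5,7}->{4,5,7}
Constraint 2 (Y + U = Z) on D(Y)={4,5,7} D(U)={2,3,8} D(Z)={1,2,3,4,5,7}: Y {4,5,7}->{4,5}; U {2,3,8}->{2,3}; Z {1,2,3,4,5,7}->{7}
So after constraint 2: D(Y)={4,5}, size = 2

Answer: 2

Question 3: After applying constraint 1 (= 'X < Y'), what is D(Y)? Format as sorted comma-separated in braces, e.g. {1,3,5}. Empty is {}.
Constraint 1 (X < Y) on D(X)={2,3,5,6,7,8} D(Y)={2,4,5,7}: X {2,3,5,6,7,8}->{2,3,5,6}; Y {2,4,5,7}->{4,5,7}
So after constraint 1: D(Y) = {4,5,7}

Answer: {4,5,7}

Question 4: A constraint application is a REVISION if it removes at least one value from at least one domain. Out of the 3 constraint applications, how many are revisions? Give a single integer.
Constraint 1 (X < Y) on D(X)={2,3,5,6,7,8} D(Y)={2,4,5,7}: X {2,3,5,6,7,8}->{2,3,5,6}; Y {2,4,5,7}->{4,5,7} => REVISION
Constraint 2 (Y + U = Z) on D(Y)={4,5,7} D(U)={2,3,8} D(Z)={1,2,3,4,5,7}: Y {4,5,7}->{4,5}; U {2,3,8}->{2,3}; Z {1,2,3,4,5,7}->{7} => REVISION
Constraint 3 (Y + Z = X) on D(Y)={4,5} D(Z)={7} D(X)={2,3,5,6}: Y {4,5}->{}; Z {7}->{}; X {2,3,5,6}->{} => REVISION
Total revisions = 3

Answer: 3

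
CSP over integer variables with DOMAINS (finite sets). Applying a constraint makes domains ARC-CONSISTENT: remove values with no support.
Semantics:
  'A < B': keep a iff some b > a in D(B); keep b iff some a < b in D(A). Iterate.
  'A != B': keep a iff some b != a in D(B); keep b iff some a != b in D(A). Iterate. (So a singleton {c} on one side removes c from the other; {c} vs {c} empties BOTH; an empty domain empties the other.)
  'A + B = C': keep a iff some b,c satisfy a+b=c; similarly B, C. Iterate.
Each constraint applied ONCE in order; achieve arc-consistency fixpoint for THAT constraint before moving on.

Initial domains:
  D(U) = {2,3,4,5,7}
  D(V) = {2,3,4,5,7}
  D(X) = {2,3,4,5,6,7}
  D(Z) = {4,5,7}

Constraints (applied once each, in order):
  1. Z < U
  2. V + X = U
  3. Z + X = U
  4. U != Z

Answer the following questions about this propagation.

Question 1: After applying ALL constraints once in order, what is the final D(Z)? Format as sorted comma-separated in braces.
Constraint 1 (Z < U) on D(Z)={4,5,7} D(U)={2,3,4,5,7}: Z {4,5,7}->{4,5}; U {2,3,4,5,7}->{5,7}
Constraint 2 (V + X = U) on D(V)={2,3,4,5,7} D(X)={2,3,4,5,6,7} D(U)={5,7}: V {2,3,4,5,7}->{2,3,4,5}; X {2,3,4,5,6,7}->{2,3,4,5}
Constraint 3 (Z + X = U) on D(Z)={4,5} D(X)={2,3,4,5} D(U)={5,7}: X {2,3,4,5}->{2,3}; U {5,7}->{7}
Constraint 4 (U != Z) on D(U)={7} D(Z)={4,5}: no change
So after all 4 constraints: D(Z) = {4,5}

Answer: {4,5}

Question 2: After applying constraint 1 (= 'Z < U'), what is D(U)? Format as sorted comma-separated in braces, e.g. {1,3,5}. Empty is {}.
Constraint 1 (Z < U) on D(Z)={4,5,7} D(U)={2,3,4,5,7}: Z {4,5,7}->{4,5}; U {2,3,4,5,7}->{5,7}
So after constraint 1: D(U) = {5,7}

Answer: {5,7}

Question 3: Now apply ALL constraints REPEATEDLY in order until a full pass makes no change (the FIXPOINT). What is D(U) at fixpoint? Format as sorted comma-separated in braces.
Answer: {7}

Derivation:
pass 0 (initial): D(U)={2,3,4,5,7}
pass 1: U {2,3,4,5,7}->{7}; V {2,3,4,5,7}->{2,3,4,5}; X {2,3,4,5,6,7}->{2,3}; Z {4,5,7}->{4,5}
pass 2: V {2,3,4,5}->{4,5}
pass 3: no change
Fixpoint after 3 passes: D(U) = {7}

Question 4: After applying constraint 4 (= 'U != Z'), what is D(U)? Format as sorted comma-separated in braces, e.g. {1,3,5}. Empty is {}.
Answer: {7}

Derivation:
Constraint 1 (Z < U) on D(Z)={4,5,7} D(U)={2,3,4,5,7}: Z {4,5,7}->{4,5}; U {2,3,4,5,7}->{5,7}
Constraint 2 (V + X = U) on D(V)={2,3,4,5,7} D(X)={2,3,4,5,6,7} D(U)={5,7}: V {2,3,4,5,7}->{2,3,4,5}; X {2,3,4,5,6,7}->{2,3,4,5}
Constraint 3 (Z + X = U) on D(Z)={4,5} D(X)={2,3,4,5} D(U)={5,7}: X {2,3,4,5}->{2,3}; U {5,7}->{7}
Constraint 4 (U != Z) on D(U)={7} D(Z)={4,5}: no change
So after constraint 4: D(U) = {7}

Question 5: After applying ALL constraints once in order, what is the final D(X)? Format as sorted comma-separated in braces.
Answer: {2,3}

Derivation:
Constraint 1 (Z < U) on D(Z)={4,5,7} D(U)={2,3,4,5,7}: Z {4,5,7}->{4,5}; U {2,3,4,5,7}->{5,7}
Constraint 2 (V + X = U) on D(V)={2,3,4,5,7} D(X)={2,3,4,5,6,7} D(U)={5,7}: V {2,3,4,5,7}->{2,3,4,5}; X {2,3,4,5,6,7}->{2,3,4,5}
Constraint 3 (Z + X = U) on D(Z)={4,5} D(X)={2,3,4,5} D(U)={5,7}: X {2,3,4,5}->{2,3}; U {5,7}->{7}
Constraint 4 (U != Z) on D(U)={7} D(Z)={4,5}: no change
So after all 4 constraints: D(X) = {2,3}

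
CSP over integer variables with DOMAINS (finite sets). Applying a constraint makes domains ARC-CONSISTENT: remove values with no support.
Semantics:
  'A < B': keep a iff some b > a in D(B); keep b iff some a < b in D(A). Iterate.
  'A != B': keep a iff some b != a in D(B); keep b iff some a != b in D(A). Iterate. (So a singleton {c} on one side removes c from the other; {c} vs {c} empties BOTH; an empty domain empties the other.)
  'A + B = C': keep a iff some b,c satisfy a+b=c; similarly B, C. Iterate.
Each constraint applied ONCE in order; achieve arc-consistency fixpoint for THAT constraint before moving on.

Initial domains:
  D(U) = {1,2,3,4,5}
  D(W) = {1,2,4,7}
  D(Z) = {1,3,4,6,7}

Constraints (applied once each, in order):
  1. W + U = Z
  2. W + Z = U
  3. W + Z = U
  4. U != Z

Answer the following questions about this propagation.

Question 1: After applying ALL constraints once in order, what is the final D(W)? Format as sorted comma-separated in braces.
Answer: {1,2}

Derivation:
Constraint 1 (W + U = Z) on D(W)={1,2,4,7} D(U)={1,2,3,4,5} D(Z)={1,3,4,6,7}: W {1,2,4,7}->{1,2,4}; Z {1,3,4,6,7}->{3,4,6,7}
Constraint 2 (W + Z = U) on D(W)={1,2,4} D(Z)={3,4,6,7} D(U)={1,2,3,4,5}: W {1,2,4}->{1,2}; Z {3,4,6,7}->{3,4}; U {1,2,3,4,5}->{4,5}
Constraint 3 (W + Z = U) on D(W)={1,2} D(Z)={3,4} D(U)={4,5}: no change
Constraint 4 (U != Z) on D(U)={4,5} D(Z)={3,4}: no change
So after all 4 constraints: D(W) = {1,2}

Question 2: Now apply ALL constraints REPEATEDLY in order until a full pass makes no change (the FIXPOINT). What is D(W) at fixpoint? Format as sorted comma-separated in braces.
Answer: {}

Derivation:
pass 0 (initial): D(W)={1,2,4,7}
pass 1: U {1,2,3,4,5}->{4,5}; W {1,2,4,7}->{1,2}; Z {1,3,4,6,7}->{3,4}
pass 2: U {4,5}->{}; W {1,2}->{}; Z {3,4}->{}
pass 3: no change
Fixpoint after 3 passes: D(W) = {}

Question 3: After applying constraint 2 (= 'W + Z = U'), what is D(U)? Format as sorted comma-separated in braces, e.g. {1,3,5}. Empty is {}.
Constraint 1 (W + U = Z) on D(W)={1,2,4,7} D(U)={1,2,3,4,5} D(Z)={1,3,4,6,7}: W {1,2,4,7}->{1,2,4}; Z {1,3,4,6,7}->{3,4,6,7}
Constraint 2 (W + Z = U) on D(W)={1,2,4} D(Z)={3,4,6,7} D(U)={1,2,3,4,5}: W {1,2,4}->{1,2}; Z {3,4,6,7}->{3,4}; U {1,2,3,4,5}->{4,5}
So after constraint 2: D(U) = {4,5}

Answer: {4,5}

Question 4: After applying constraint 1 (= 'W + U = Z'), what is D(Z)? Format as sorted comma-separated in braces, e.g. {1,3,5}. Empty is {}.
Answer: {3,4,6,7}

Derivation:
Constraint 1 (W + U = Z) on D(W)={1,2,4,7} D(U)={1,2,3,4,5} D(Z)={1,3,4,6,7}: W {1,2,4,7}->{1,2,4}; Z {1,3,4,6,7}->{3,4,6,7}
So after constraint 1: D(Z) = {3,4,6,7}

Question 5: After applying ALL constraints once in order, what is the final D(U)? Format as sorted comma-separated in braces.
Constraint 1 (W + U = Z) on D(W)={1,2,4,7} D(U)={1,2,3,4,5} D(Z)={1,3,4,6,7}: W {1,2,4,7}->{1,2,4}; Z {1,3,4,6,7}->{3,4,6,7}
Constraint 2 (W + Z = U) on D(W)={1,2,4} D(Z)={3,4,6,7} D(U)={1,2,3,4,5}: W {1,2,4}->{1,2}; Z {3,4,6,7}->{3,4}; U {1,2,3,4,5}->{4,5}
Constraint 3 (W + Z = U) on D(W)={1,2} D(Z)={3,4} D(U)={4,5}: no change
Constraint 4 (U != Z) on D(U)={4,5} D(Z)={3,4}: no change
So after all 4 constraints: D(U) = {4,5}

Answer: {4,5}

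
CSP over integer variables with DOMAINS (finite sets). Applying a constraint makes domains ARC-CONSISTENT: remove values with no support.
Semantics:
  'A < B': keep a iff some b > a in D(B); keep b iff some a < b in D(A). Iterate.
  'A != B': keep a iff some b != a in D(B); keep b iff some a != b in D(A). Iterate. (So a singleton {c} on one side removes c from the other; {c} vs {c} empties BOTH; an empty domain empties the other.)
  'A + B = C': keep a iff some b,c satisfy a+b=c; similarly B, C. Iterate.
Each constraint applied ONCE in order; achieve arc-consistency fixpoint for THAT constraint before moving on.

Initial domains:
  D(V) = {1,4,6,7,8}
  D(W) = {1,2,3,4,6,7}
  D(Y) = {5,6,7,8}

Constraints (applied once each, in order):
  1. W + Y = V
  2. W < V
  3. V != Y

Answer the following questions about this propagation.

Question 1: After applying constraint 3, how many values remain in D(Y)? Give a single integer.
Constraint 1 (W + Y = V) on D(W)={1,2,3,4,6,7} D(Y)={5,6,7,8} D(V)={1,4,6,7,8}: W {1,2,3,4,6,7}->{1,2,3}; Y {5,6,7,8}->{5,6,7}; V {1,4,6,7,8}->{6,7,8}
Constraint 2 (W < V) on D(W)={1,2,3} D(V)={6,7,8}: no change
Constraint 3 (V != Y) on D(V)={6,7,8} D(Y)={5,6,7}: no change
So after constraint 3: D(Y)={5,6,7}, size = 3

Answer: 3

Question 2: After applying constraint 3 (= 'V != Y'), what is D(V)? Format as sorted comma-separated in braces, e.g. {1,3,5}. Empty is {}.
Answer: {6,7,8}

Derivation:
Constraint 1 (W + Y = V) on D(W)={1,2,3,4,6,7} D(Y)={5,6,7,8} D(V)={1,4,6,7,8}: W {1,2,3,4,6,7}->{1,2,3}; Y {5,6,7,8}->{5,6,7}; V {1,4,6,7,8}->{6,7,8}
Constraint 2 (W < V) on D(W)={1,2,3} D(V)={6,7,8}: no change
Constraint 3 (V != Y) on D(V)={6,7,8} D(Y)={5,6,7}: no change
So after constraint 3: D(V) = {6,7,8}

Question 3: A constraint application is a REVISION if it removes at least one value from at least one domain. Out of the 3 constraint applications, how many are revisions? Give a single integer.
Answer: 1

Derivation:
Constraint 1 (W + Y = V) on D(W)={1,2,3,4,6,7} D(Y)={5,6,7,8} D(V)={1,4,6,7,8}: W {1,2,3,4,6,7}->{1,2,3}; Y {5,6,7,8}->{5,6,7}; V {1,4,6,7,8}->{6,7,8} => REVISION
Constraint 2 (W < V) on D(W)={1,2,3} D(V)={6,7,8}: no change => not a revision
Constraint 3 (V != Y) on D(V)={6,7,8} D(Y)={5,6,7}: no change => not a revision
Total revisions = 1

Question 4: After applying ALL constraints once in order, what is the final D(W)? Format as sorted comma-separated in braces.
Constraint 1 (W + Y = V) on D(W)={1,2,3,4,6,7} D(Y)={5,6,7,8} D(V)={1,4,6,7,8}: W {1,2,3,4,6,7}->{1,2,3}; Y {5,6,7,8}->{5,6,7}; V {1,4,6,7,8}->{6,7,8}
Constraint 2 (W < V) on D(W)={1,2,3} D(V)={6,7,8}: no change
Constraint 3 (V != Y) on D(V)={6,7,8} D(Y)={5,6,7}: no change
So after all 3 constraints: D(W) = {1,2,3}

Answer: {1,2,3}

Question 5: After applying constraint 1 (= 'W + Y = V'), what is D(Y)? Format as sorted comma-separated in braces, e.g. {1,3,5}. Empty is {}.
Constraint 1 (W + Y = V) on D(W)={1,2,3,4,6,7} D(Y)={5,6,7,8} D(V)={1,4,6,7,8}: W {1,2,3,4,6,7}->{1,2,3}; Y {5,6,7,8}->{5,6,7}; V {1,4,6,7,8}->{6,7,8}
So after constraint 1: D(Y) = {5,6,7}

Answer: {5,6,7}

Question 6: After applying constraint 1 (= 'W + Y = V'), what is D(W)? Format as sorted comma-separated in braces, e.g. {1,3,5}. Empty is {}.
Answer: {1,2,3}

Derivation:
Constraint 1 (W + Y = V) on D(W)={1,2,3,4,6,7} D(Y)={5,6,7,8} D(V)={1,4,6,7,8}: W {1,2,3,4,6,7}->{1,2,3}; Y {5,6,7,8}->{5,6,7}; V {1,4,6,7,8}->{6,7,8}
So after constraint 1: D(W) = {1,2,3}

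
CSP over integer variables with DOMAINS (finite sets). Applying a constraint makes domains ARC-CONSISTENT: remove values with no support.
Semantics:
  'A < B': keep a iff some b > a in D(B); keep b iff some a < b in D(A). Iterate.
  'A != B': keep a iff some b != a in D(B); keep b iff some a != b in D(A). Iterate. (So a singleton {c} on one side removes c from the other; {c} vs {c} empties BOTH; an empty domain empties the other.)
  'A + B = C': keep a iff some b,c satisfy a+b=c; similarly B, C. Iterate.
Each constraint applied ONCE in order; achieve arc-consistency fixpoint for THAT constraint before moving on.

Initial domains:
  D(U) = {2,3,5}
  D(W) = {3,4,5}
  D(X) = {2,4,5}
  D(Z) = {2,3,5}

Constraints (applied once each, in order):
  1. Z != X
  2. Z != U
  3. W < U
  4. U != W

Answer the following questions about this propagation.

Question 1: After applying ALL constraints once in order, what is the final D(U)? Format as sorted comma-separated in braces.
Answer: {5}

Derivation:
Constraint 1 (Z != X) on D(Z)={2,3,5} D(X)={2,4,5}: no change
Constraint 2 (Z != U) on D(Z)={2,3,5} D(U)={2,3,5}: no change
Constraint 3 (W < U) on D(W)={3,4,5} D(U)={2,3,5}: W {3,4,5}->{3,4}; U {2,3,5}->{5}
Constraint 4 (U != W) on D(U)={5} D(W)={3,4}: no change
So after all 4 constraints: D(U) = {5}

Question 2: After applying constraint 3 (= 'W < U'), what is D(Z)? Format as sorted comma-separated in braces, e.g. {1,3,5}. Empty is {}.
Constraint 1 (Z != X) on D(Z)={2,3,5} D(X)={2,4,5}: no change
Constraint 2 (Z != U) on D(Z)={2,3,5} D(U)={2,3,5}: no change
Constraint 3 (W < U) on D(W)={3,4,5} D(U)={2,3,5}: W {3,4,5}->{3,4}; U {2,3,5}->{5}
So after constraint 3: D(Z) = {2,3,5}

Answer: {2,3,5}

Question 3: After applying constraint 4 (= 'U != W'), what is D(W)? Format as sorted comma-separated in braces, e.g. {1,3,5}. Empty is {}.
Answer: {3,4}

Derivation:
Constraint 1 (Z != X) on D(Z)={2,3,5} D(X)={2,4,5}: no change
Constraint 2 (Z != U) on D(Z)={2,3,5} D(U)={2,3,5}: no change
Constraint 3 (W < U) on D(W)={3,4,5} D(U)={2,3,5}: W {3,4,5}->{3,4}; U {2,3,5}->{5}
Constraint 4 (U != W) on D(U)={5} D(W)={3,4}: no change
So after constraint 4: D(W) = {3,4}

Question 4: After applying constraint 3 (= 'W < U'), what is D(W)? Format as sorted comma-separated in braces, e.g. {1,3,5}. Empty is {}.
Answer: {3,4}

Derivation:
Constraint 1 (Z != X) on D(Z)={2,3,5} D(X)={2,4,5}: no change
Constraint 2 (Z != U) on D(Z)={2,3,5} D(U)={2,3,5}: no change
Constraint 3 (W < U) on D(W)={3,4,5} D(U)={2,3,5}: W {3,4,5}->{3,4}; U {2,3,5}->{5}
So after constraint 3: D(W) = {3,4}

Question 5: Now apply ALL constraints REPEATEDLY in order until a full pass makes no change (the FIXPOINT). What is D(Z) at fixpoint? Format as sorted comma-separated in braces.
pass 0 (initial): D(Z)={2,3,5}
pass 1: U {2,3,5}->{5}; W {3,4,5}->{3,4}
pass 2: Z {2,3,5}->{2,3}
pass 3: no change
Fixpoint after 3 passes: D(Z) = {2,3}

Answer: {2,3}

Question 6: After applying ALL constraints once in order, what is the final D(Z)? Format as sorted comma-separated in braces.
Answer: {2,3,5}

Derivation:
Constraint 1 (Z != X) on D(Z)={2,3,5} D(X)={2,4,5}: no change
Constraint 2 (Z != U) on D(Z)={2,3,5} D(U)={2,3,5}: no change
Constraint 3 (W < U) on D(W)={3,4,5} D(U)={2,3,5}: W {3,4,5}->{3,4}; U {2,3,5}->{5}
Constraint 4 (U != W) on D(U)={5} D(W)={3,4}: no change
So after all 4 constraints: D(Z) = {2,3,5}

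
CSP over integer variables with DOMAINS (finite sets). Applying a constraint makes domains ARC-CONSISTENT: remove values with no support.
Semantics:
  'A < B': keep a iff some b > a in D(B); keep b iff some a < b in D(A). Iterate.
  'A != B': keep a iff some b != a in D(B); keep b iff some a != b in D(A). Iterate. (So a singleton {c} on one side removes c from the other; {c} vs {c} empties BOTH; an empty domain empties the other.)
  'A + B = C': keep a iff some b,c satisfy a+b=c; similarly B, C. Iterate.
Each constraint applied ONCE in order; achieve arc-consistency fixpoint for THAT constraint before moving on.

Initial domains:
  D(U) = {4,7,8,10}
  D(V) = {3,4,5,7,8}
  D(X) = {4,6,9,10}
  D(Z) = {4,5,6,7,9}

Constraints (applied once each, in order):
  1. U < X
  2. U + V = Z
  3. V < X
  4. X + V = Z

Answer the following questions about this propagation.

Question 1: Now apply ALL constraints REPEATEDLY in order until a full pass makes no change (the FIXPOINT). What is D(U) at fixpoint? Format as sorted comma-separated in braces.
Answer: {}

Derivation:
pass 0 (initial): D(U)={4,7,8,10}
pass 1: U {4,7,8,10}->{4}; V {3,4,5,7,8}->{3}; X {4,6,9,10}->{6}; Z {4,5,6,7,9}->{9}
pass 2: U {4}->{}; V {3}->{}; X {6}->{}; Z {9}->{}
pass 3: no change
Fixpoint after 3 passes: D(U) = {}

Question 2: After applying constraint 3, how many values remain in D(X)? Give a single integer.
Answer: 3

Derivation:
Constraint 1 (U < X) on D(U)={4,7,8,10} D(X)={4,6,9,10}: U {4,7,8,10}->{4,7,8}; X {4,6,9,10}->{6,9,10}
Constraint 2 (U + V = Z) on D(U)={4,7,8} D(V)={3,4,5,7,8} D(Z)={4,5,6,7,9}: U {4,7,8}->{4}; V {3,4,5,7,8}->{3,5}; Z {4,5,6,7,9}->{7,9}
Constraint 3 (V < X) on D(V)={3,5} D(X)={6,9,10}: no change
So after constraint 3: D(X)={6,9,10}, size = 3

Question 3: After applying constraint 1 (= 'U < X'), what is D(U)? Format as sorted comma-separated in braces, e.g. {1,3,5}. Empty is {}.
Constraint 1 (U < X) on D(U)={4,7,8,10} D(X)={4,6,9,10}: U {4,7,8,10}->{4,7,8}; X {4,6,9,10}->{6,9,10}
So after constraint 1: D(U) = {4,7,8}

Answer: {4,7,8}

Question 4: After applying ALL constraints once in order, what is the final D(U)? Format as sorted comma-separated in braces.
Answer: {4}

Derivation:
Constraint 1 (U < X) on D(U)={4,7,8,10} D(X)={4,6,9,10}: U {4,7,8,10}->{4,7,8}; X {4,6,9,10}->{6,9,10}
Constraint 2 (U + V = Z) on D(U)={4,7,8} D(V)={3,4,5,7,8} D(Z)={4,5,6,7,9}: U {4,7,8}->{4}; V {3,4,5,7,8}->{3,5}; Z {4,5,6,7,9}->{7,9}
Constraint 3 (V < X) on D(V)={3,5} D(X)={6,9,10}: no change
Constraint 4 (X + V = Z) on D(X)={6,9,10} D(V)={3,5} D(Z)={7,9}: X {6,9,10}->{6}; V {3,5}->{3}; Z {7,9}->{9}
So after all 4 constraints: D(U) = {4}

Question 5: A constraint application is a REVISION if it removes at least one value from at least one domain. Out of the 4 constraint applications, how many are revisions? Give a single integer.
Answer: 3

Derivation:
Constraint 1 (U < X) on D(U)={4,7,8,10} D(X)={4,6,9,10}: U {4,7,8,10}->{4,7,8}; X {4,6,9,10}->{6,9,10} => REVISION
Constraint 2 (U + V = Z) on D(U)={4,7,8} D(V)={3,4,5,7,8} D(Z)={4,5,6,7,9}: U {4,7,8}->{4}; V {3,4,5,7,8}->{3,5}; Z {4,5,6,7,9}->{7,9} => REVISION
Constraint 3 (V < X) on D(V)={3,5} D(X)={6,9,10}: no change => not a revision
Constraint 4 (X + V = Z) on D(X)={6,9,10} D(V)={3,5} D(Z)={7,9}: X {6,9,10}->{6}; V {3,5}->{3}; Z {7,9}->{9} => REVISION
Total revisions = 3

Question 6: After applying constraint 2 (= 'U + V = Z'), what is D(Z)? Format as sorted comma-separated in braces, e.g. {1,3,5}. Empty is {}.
Constraint 1 (U < X) on D(U)={4,7,8,10} D(X)={4,6,9,10}: U {4,7,8,10}->{4,7,8}; X {4,6,9,10}->{6,9,10}
Constraint 2 (U + V = Z) on D(U)={4,7,8} D(V)={3,4,5,7,8} D(Z)={4,5,6,7,9}: U {4,7,8}->{4}; V {3,4,5,7,8}->{3,5}; Z {4,5,6,7,9}->{7,9}
So after constraint 2: D(Z) = {7,9}

Answer: {7,9}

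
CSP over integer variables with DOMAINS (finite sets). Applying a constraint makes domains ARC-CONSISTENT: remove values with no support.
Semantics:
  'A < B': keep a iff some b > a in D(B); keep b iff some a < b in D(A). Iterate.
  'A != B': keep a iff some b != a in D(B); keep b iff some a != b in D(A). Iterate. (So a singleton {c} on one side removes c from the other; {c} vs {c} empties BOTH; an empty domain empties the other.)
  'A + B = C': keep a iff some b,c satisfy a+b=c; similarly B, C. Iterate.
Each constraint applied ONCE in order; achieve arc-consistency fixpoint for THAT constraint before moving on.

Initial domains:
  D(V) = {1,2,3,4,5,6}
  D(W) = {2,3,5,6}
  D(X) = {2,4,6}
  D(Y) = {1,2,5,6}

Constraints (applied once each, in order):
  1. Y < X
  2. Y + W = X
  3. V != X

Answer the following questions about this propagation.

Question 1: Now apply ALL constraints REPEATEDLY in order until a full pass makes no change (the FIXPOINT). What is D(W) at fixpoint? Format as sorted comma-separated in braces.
pass 0 (initial): D(W)={2,3,5,6}
pass 1: W {2,3,5,6}->{2,3,5}; X {2,4,6}->{4,6}; Y {1,2,5,6}->{1,2}
pass 2: no change
Fixpoint after 2 passes: D(W) = {2,3,5}

Answer: {2,3,5}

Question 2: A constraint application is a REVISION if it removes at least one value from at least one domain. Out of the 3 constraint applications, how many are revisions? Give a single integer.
Answer: 2

Derivation:
Constraint 1 (Y < X) on D(Y)={1,2,5,6} D(X)={2,4,6}: Y {1,2,5,6}->{1,2,5} => REVISION
Constraint 2 (Y + W = X) on D(Y)={1,2,5} D(W)={2,3,5,6} D(X)={2,4,6}: Y {1,2,5}->{1,2}; W {2,3,5,6}->{2,3,5}; X {2,4,6}->{4,6} => REVISION
Constraint 3 (V != X) on D(V)={1,2,3,4,5,6} D(X)={4,6}: no change => not a revision
Total revisions = 2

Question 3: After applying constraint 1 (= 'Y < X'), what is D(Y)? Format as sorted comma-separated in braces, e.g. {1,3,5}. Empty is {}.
Answer: {1,2,5}

Derivation:
Constraint 1 (Y < X) on D(Y)={1,2,5,6} D(X)={2,4,6}: Y {1,2,5,6}->{1,2,5}
So after constraint 1: D(Y) = {1,2,5}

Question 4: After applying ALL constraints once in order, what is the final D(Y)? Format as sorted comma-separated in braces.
Answer: {1,2}

Derivation:
Constraint 1 (Y < X) on D(Y)={1,2,5,6} D(X)={2,4,6}: Y {1,2,5,6}->{1,2,5}
Constraint 2 (Y + W = X) on D(Y)={1,2,5} D(W)={2,3,5,6} D(X)={2,4,6}: Y {1,2,5}->{1,2}; W {2,3,5,6}->{2,3,5}; X {2,4,6}->{4,6}
Constraint 3 (V != X) on D(V)={1,2,3,4,5,6} D(X)={4,6}: no change
So after all 3 constraints: D(Y) = {1,2}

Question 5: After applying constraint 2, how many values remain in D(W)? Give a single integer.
Answer: 3

Derivation:
Constraint 1 (Y < X) on D(Y)={1,2,5,6} D(X)={2,4,6}: Y {1,2,5,6}->{1,2,5}
Constraint 2 (Y + W = X) on D(Y)={1,2,5} D(W)={2,3,5,6} D(X)={2,4,6}: Y {1,2,5}->{1,2}; W {2,3,5,6}->{2,3,5}; X {2,4,6}->{4,6}
So after constraint 2: D(W)={2,3,5}, size = 3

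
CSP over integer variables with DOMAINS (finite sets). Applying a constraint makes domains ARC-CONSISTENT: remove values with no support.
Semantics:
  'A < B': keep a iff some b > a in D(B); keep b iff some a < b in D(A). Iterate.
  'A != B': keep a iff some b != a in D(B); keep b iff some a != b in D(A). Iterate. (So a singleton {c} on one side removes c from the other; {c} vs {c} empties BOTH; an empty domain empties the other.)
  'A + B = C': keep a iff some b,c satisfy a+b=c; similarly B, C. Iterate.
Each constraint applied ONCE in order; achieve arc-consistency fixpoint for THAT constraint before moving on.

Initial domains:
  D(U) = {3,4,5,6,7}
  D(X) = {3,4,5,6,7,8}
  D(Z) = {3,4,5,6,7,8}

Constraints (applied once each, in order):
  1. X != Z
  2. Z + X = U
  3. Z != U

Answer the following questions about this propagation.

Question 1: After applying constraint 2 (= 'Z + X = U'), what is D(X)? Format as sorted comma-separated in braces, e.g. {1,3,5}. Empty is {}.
Answer: {3,4}

Derivation:
Constraint 1 (X != Z) on D(X)={3,4,5,6,7,8} D(Z)={3,4,5,6,7,8}: no change
Constraint 2 (Z + X = U) on D(Z)={3,4,5,6,7,8} D(X)={3,4,5,6,7,8} D(U)={3,4,5,6,7}: Z {3,4,5,6,7,8}->{3,4}; X {3,4,5,6,7,8}->{3,4}; U {3,4,5,6,7}->{6,7}
So after constraint 2: D(X) = {3,4}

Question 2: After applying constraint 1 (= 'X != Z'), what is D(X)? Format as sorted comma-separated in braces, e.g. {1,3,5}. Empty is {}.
Answer: {3,4,5,6,7,8}

Derivation:
Constraint 1 (X != Z) on D(X)={3,4,5,6,7,8} D(Z)={3,4,5,6,7,8}: no change
So after constraint 1: D(X) = {3,4,5,6,7,8}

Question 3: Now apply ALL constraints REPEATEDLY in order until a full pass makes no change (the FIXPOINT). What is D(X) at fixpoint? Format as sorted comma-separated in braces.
pass 0 (initial): D(X)={3,4,5,6,7,8}
pass 1: U {3,4,5,6,7}->{6,7}; X {3,4,5,6,7,8}->{3,4}; Z {3,4,5,6,7,8}->{3,4}
pass 2: no change
Fixpoint after 2 passes: D(X) = {3,4}

Answer: {3,4}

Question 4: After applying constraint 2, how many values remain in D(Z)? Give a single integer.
Constraint 1 (X != Z) on D(X)={3,4,5,6,7,8} D(Z)={3,4,5,6,7,8}: no change
Constraint 2 (Z + X = U) on D(Z)={3,4,5,6,7,8} D(X)={3,4,5,6,7,8} D(U)={3,4,5,6,7}: Z {3,4,5,6,7,8}->{3,4}; X {3,4,5,6,7,8}->{3,4}; U {3,4,5,6,7}->{6,7}
So after constraint 2: D(Z)={3,4}, size = 2

Answer: 2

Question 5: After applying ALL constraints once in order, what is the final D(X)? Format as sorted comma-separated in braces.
Answer: {3,4}

Derivation:
Constraint 1 (X != Z) on D(X)={3,4,5,6,7,8} D(Z)={3,4,5,6,7,8}: no change
Constraint 2 (Z + X = U) on D(Z)={3,4,5,6,7,8} D(X)={3,4,5,6,7,8} D(U)={3,4,5,6,7}: Z {3,4,5,6,7,8}->{3,4}; X {3,4,5,6,7,8}->{3,4}; U {3,4,5,6,7}->{6,7}
Constraint 3 (Z != U) on D(Z)={3,4} D(U)={6,7}: no change
So after all 3 constraints: D(X) = {3,4}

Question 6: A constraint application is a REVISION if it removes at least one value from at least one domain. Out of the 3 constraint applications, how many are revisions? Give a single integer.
Answer: 1

Derivation:
Constraint 1 (X != Z) on D(X)={3,4,5,6,7,8} D(Z)={3,4,5,6,7,8}: no change => not a revision
Constraint 2 (Z + X = U) on D(Z)={3,4,5,6,7,8} D(X)={3,4,5,6,7,8} D(U)={3,4,5,6,7}: Z {3,4,5,6,7,8}->{3,4}; X {3,4,5,6,7,8}->{3,4}; U {3,4,5,6,7}->{6,7} => REVISION
Constraint 3 (Z != U) on D(Z)={3,4} D(U)={6,7}: no change => not a revision
Total revisions = 1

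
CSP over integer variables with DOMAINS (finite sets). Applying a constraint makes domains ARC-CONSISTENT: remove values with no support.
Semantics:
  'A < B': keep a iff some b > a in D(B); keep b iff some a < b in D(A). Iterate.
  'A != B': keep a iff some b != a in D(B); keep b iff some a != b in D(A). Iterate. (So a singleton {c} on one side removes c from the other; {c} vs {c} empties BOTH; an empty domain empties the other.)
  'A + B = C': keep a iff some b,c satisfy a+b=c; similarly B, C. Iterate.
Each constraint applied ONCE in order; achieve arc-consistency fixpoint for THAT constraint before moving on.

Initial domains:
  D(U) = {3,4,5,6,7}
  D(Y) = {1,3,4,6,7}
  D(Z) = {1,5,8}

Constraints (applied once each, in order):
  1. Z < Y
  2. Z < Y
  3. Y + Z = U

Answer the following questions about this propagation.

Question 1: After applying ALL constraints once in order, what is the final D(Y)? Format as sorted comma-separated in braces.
Answer: {3,4,6}

Derivation:
Constraint 1 (Z < Y) on D(Z)={1,5,8} D(Y)={1,3,4,6,7}: Z {1,5,8}->{1,5}; Y {1,3,4,6,7}->{3,4,6,7}
Constraint 2 (Z < Y) on D(Z)={1,5} D(Y)={3,4,6,7}: no change
Constraint 3 (Y + Z = U) on D(Y)={3,4,6,7} D(Z)={1,5} D(U)={3,4,5,6,7}: Y {3,4,6,7}->{3,4,6}; Z {1,5}->{1}; U {3,4,5,6,7}->{4,5,7}
So after all 3 constraints: D(Y) = {3,4,6}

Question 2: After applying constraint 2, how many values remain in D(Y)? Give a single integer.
Constraint 1 (Z < Y) on D(Z)={1,5,8} D(Y)={1,3,4,6,7}: Z {1,5,8}->{1,5}; Y {1,3,4,6,7}->{3,4,6,7}
Constraint 2 (Z < Y) on D(Z)={1,5} D(Y)={3,4,6,7}: no change
So after constraint 2: D(Y)={3,4,6,7}, size = 4

Answer: 4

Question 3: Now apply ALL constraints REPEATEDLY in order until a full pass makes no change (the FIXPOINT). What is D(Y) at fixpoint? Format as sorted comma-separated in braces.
Answer: {3,4,6}

Derivation:
pass 0 (initial): D(Y)={1,3,4,6,7}
pass 1: U {3,4,5,6,7}->{4,5,7}; Y {1,3,4,6,7}->{3,4,6}; Z {1,5,8}->{1}
pass 2: no change
Fixpoint after 2 passes: D(Y) = {3,4,6}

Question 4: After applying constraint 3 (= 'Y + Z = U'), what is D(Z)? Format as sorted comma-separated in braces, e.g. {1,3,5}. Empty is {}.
Constraint 1 (Z < Y) on D(Z)={1,5,8} D(Y)={1,3,4,6,7}: Z {1,5,8}->{1,5}; Y {1,3,4,6,7}->{3,4,6,7}
Constraint 2 (Z < Y) on D(Z)={1,5} D(Y)={3,4,6,7}: no change
Constraint 3 (Y + Z = U) on D(Y)={3,4,6,7} D(Z)={1,5} D(U)={3,4,5,6,7}: Y {3,4,6,7}->{3,4,6}; Z {1,5}->{1}; U {3,4,5,6,7}->{4,5,7}
So after constraint 3: D(Z) = {1}

Answer: {1}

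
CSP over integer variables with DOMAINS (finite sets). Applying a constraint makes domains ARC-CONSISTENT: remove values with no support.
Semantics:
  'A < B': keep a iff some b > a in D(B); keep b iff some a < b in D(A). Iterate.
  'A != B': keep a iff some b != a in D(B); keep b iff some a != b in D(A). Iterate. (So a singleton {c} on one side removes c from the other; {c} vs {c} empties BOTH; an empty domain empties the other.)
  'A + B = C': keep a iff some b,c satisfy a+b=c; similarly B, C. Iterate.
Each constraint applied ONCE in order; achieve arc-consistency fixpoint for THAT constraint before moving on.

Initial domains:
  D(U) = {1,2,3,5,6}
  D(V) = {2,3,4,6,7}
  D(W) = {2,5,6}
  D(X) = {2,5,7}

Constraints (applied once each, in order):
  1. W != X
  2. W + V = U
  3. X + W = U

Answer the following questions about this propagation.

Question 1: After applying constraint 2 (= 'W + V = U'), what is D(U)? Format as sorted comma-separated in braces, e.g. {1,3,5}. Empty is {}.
Constraint 1 (W != X) on D(W)={2,5,6} D(X)={2,5,7}: no change
Constraint 2 (W + V = U) on D(W)={2,5,6} D(V)={2,3,4,6,7} D(U)={1,2,3,5,6}: W {2,5,6}->{2}; V {2,3,4,6,7}->{3,4}; U {1,2,3,5,6}->{5,6}
So after constraint 2: D(U) = {5,6}

Answer: {5,6}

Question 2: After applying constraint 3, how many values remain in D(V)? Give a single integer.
Constraint 1 (W != X) on D(W)={2,5,6} D(X)={2,5,7}: no change
Constraint 2 (W + V = U) on D(W)={2,5,6} D(V)={2,3,4,6,7} D(U)={1,2,3,5,6}: W {2,5,6}->{2}; V {2,3,4,6,7}->{3,4}; U {1,2,3,5,6}->{5,6}
Constraint 3 (X + W = U) on D(X)={2,5,7} D(W)={2} D(U)={5,6}: X {2,5,7}->{}; W {2}->{}; U {5,6}->{}
So after constraint 3: D(V)={3,4}, size = 2

Answer: 2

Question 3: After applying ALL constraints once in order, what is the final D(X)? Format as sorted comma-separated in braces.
Answer: {}

Derivation:
Constraint 1 (W != X) on D(W)={2,5,6} D(X)={2,5,7}: no change
Constraint 2 (W + V = U) on D(W)={2,5,6} D(V)={2,3,4,6,7} D(U)={1,2,3,5,6}: W {2,5,6}->{2}; V {2,3,4,6,7}->{3,4}; U {1,2,3,5,6}->{5,6}
Constraint 3 (X + W = U) on D(X)={2,5,7} D(W)={2} D(U)={5,6}: X {2,5,7}->{}; W {2}->{}; U {5,6}->{}
So after all 3 constraints: D(X) = {}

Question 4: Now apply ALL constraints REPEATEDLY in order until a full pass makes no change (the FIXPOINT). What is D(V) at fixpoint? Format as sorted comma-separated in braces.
Answer: {}

Derivation:
pass 0 (initial): D(V)={2,3,4,6,7}
pass 1: U {1,2,3,5,6}->{}; V {2,3,4,6,7}->{3,4}; W {2,5,6}->{}; X {2,5,7}->{}
pass 2: V {3,4}->{}
pass 3: no change
Fixpoint after 3 passes: D(V) = {}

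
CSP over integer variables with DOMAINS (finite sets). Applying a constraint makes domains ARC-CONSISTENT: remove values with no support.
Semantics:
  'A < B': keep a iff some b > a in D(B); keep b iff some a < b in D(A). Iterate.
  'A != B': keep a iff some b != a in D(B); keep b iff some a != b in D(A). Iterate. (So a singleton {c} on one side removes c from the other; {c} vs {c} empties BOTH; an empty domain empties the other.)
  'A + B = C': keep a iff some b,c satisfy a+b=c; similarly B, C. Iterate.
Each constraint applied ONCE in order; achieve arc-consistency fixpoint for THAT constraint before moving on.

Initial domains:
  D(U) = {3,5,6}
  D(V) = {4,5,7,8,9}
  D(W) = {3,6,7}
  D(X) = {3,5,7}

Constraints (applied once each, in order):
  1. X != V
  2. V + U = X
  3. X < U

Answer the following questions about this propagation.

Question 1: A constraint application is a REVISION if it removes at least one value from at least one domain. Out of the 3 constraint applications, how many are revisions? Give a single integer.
Constraint 1 (X != V) on D(X)={3,5,7} D(V)={4,5,7,8,9}: no change => not a revision
Constraint 2 (V + U = X) on D(V)={4,5,7,8,9} D(U)={3,5,6} D(X)={3,5,7}: V {4,5,7,8,9}->{4}; U {3,5,6}->{3}; X {3,5,7}->{7} => REVISION
Constraint 3 (X < U) on D(X)={7} D(U)={3}: X {7}->{}; U {3}->{} => REVISION
Total revisions = 2

Answer: 2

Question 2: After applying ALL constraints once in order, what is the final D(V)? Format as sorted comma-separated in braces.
Constraint 1 (X != V) on D(X)={3,5,7} D(V)={4,5,7,8,9}: no change
Constraint 2 (V + U = X) on D(V)={4,5,7,8,9} D(U)={3,5,6} D(X)={3,5,7}: V {4,5,7,8,9}->{4}; U {3,5,6}->{3}; X {3,5,7}->{7}
Constraint 3 (X < U) on D(X)={7} D(U)={3}: X {7}->{}; U {3}->{}
So after all 3 constraints: D(V) = {4}

Answer: {4}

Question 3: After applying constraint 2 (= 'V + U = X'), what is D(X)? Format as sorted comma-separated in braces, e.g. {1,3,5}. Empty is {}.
Constraint 1 (X != V) on D(X)={3,5,7} D(V)={4,5,7,8,9}: no change
Constraint 2 (V + U = X) on D(V)={4,5,7,8,9} D(U)={3,5,6} D(X)={3,5,7}: V {4,5,7,8,9}->{4}; U {3,5,6}->{3}; X {3,5,7}->{7}
So after constraint 2: D(X) = {7}

Answer: {7}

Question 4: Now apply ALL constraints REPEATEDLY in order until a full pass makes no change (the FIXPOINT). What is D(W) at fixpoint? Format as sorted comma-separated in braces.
Answer: {3,6,7}

Derivation:
pass 0 (initial): D(W)={3,6,7}
pass 1: U {3,5,6}->{}; V {4,5,7,8,9}->{4}; X {3,5,7}->{}
pass 2: V {4}->{}
pass 3: no change
Fixpoint after 3 passes: D(W) = {3,6,7}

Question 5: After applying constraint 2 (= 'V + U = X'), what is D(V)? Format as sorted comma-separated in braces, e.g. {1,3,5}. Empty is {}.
Answer: {4}

Derivation:
Constraint 1 (X != V) on D(X)={3,5,7} D(V)={4,5,7,8,9}: no change
Constraint 2 (V + U = X) on D(V)={4,5,7,8,9} D(U)={3,5,6} D(X)={3,5,7}: V {4,5,7,8,9}->{4}; U {3,5,6}->{3}; X {3,5,7}->{7}
So after constraint 2: D(V) = {4}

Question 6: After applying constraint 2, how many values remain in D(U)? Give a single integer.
Answer: 1

Derivation:
Constraint 1 (X != V) on D(X)={3,5,7} D(V)={4,5,7,8,9}: no change
Constraint 2 (V + U = X) on D(V)={4,5,7,8,9} D(U)={3,5,6} D(X)={3,5,7}: V {4,5,7,8,9}->{4}; U {3,5,6}->{3}; X {3,5,7}->{7}
So after constraint 2: D(U)={3}, size = 1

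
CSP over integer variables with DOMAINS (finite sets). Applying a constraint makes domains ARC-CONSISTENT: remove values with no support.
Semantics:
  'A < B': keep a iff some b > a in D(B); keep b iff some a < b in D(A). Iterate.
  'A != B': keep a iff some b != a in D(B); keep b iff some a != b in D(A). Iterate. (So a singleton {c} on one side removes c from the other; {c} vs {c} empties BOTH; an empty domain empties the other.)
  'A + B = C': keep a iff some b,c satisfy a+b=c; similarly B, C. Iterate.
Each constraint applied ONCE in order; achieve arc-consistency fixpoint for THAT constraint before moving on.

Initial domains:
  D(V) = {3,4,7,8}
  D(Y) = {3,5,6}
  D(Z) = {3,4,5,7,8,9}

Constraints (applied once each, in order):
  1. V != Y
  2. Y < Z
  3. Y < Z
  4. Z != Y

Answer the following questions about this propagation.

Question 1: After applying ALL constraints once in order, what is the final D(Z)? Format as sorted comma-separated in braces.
Constraint 1 (V != Y) on D(V)={3,4,7,8} D(Y)={3,5,6}: no change
Constraint 2 (Y < Z) on D(Y)={3,5,6} D(Z)={3,4,5,7,8,9}: Z {3,4,5,7,8,9}->{4,5,7,8,9}
Constraint 3 (Y < Z) on D(Y)={3,5,6} D(Z)={4,5,7,8,9}: no change
Constraint 4 (Z != Y) on D(Z)={4,5,7,8,9} D(Y)={3,5,6}: no change
So after all 4 constraints: D(Z) = {4,5,7,8,9}

Answer: {4,5,7,8,9}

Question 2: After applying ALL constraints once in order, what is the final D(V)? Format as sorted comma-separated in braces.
Constraint 1 (V != Y) on D(V)={3,4,7,8} D(Y)={3,5,6}: no change
Constraint 2 (Y < Z) on D(Y)={3,5,6} D(Z)={3,4,5,7,8,9}: Z {3,4,5,7,8,9}->{4,5,7,8,9}
Constraint 3 (Y < Z) on D(Y)={3,5,6} D(Z)={4,5,7,8,9}: no change
Constraint 4 (Z != Y) on D(Z)={4,5,7,8,9} D(Y)={3,5,6}: no change
So after all 4 constraints: D(V) = {3,4,7,8}

Answer: {3,4,7,8}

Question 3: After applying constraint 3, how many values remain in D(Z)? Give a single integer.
Answer: 5

Derivation:
Constraint 1 (V != Y) on D(V)={3,4,7,8} D(Y)={3,5,6}: no change
Constraint 2 (Y < Z) on D(Y)={3,5,6} D(Z)={3,4,5,7,8,9}: Z {3,4,5,7,8,9}->{4,5,7,8,9}
Constraint 3 (Y < Z) on D(Y)={3,5,6} D(Z)={4,5,7,8,9}: no change
So after constraint 3: D(Z)={4,5,7,8,9}, size = 5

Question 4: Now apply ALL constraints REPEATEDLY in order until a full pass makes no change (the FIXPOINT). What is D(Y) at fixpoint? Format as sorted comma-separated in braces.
Answer: {3,5,6}

Derivation:
pass 0 (initial): D(Y)={3,5,6}
pass 1: Z {3,4,5,7,8,9}->{4,5,7,8,9}
pass 2: no change
Fixpoint after 2 passes: D(Y) = {3,5,6}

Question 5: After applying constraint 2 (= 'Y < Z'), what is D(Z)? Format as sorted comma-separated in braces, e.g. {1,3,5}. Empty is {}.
Answer: {4,5,7,8,9}

Derivation:
Constraint 1 (V != Y) on D(V)={3,4,7,8} D(Y)={3,5,6}: no change
Constraint 2 (Y < Z) on D(Y)={3,5,6} D(Z)={3,4,5,7,8,9}: Z {3,4,5,7,8,9}->{4,5,7,8,9}
So after constraint 2: D(Z) = {4,5,7,8,9}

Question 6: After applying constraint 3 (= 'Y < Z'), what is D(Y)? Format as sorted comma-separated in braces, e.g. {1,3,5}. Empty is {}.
Constraint 1 (V != Y) on D(V)={3,4,7,8} D(Y)={3,5,6}: no change
Constraint 2 (Y < Z) on D(Y)={3,5,6} D(Z)={3,4,5,7,8,9}: Z {3,4,5,7,8,9}->{4,5,7,8,9}
Constraint 3 (Y < Z) on D(Y)={3,5,6} D(Z)={4,5,7,8,9}: no change
So after constraint 3: D(Y) = {3,5,6}

Answer: {3,5,6}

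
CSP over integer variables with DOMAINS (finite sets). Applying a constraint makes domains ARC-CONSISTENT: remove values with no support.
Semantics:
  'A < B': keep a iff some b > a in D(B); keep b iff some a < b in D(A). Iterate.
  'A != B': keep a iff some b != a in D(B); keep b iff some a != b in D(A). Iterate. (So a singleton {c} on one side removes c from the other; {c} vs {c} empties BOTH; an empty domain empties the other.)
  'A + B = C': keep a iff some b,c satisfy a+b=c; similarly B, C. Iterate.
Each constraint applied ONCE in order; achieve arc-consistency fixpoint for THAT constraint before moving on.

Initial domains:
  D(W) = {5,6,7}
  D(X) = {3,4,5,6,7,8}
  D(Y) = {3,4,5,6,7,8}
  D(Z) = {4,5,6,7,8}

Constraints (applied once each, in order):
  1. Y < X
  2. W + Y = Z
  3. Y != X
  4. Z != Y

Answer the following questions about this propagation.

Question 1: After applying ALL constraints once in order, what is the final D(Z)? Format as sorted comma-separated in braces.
Constraint 1 (Y < X) on D(Y)={3,4,5,6,7,8} D(X)={3,4,5,6,7,8}: Y {3,4,5,6,7,8}->{3,4,5,6,7}; X {3,4,5,6,7,8}->{4,5,6,7,8}
Constraint 2 (W + Y = Z) on D(W)={5,6,7} D(Y)={3,4,5,6,7} D(Z)={4,5,6,7,8}: W {5,6,7}->{5}; Y {3,4,5,6,7}->{3}; Z {4,5,6,7,8}->{8}
Constraint 3 (Y != X) on D(Y)={3} D(X)={4,5,6,7,8}: no change
Constraint 4 (Z != Y) on D(Z)={8} D(Y)={3}: no change
So after all 4 constraints: D(Z) = {8}

Answer: {8}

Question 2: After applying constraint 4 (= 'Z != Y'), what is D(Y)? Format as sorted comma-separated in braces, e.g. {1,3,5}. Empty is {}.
Answer: {3}

Derivation:
Constraint 1 (Y < X) on D(Y)={3,4,5,6,7,8} D(X)={3,4,5,6,7,8}: Y {3,4,5,6,7,8}->{3,4,5,6,7}; X {3,4,5,6,7,8}->{4,5,6,7,8}
Constraint 2 (W + Y = Z) on D(W)={5,6,7} D(Y)={3,4,5,6,7} D(Z)={4,5,6,7,8}: W {5,6,7}->{5}; Y {3,4,5,6,7}->{3}; Z {4,5,6,7,8}->{8}
Constraint 3 (Y != X) on D(Y)={3} D(X)={4,5,6,7,8}: no change
Constraint 4 (Z != Y) on D(Z)={8} D(Y)={3}: no change
So after constraint 4: D(Y) = {3}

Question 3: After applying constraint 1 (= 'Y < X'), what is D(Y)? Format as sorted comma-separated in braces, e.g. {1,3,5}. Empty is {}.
Constraint 1 (Y < X) on D(Y)={3,4,5,6,7,8} D(X)={3,4,5,6,7,8}: Y {3,4,5,6,7,8}->{3,4,5,6,7}; X {3,4,5,6,7,8}->{4,5,6,7,8}
So after constraint 1: D(Y) = {3,4,5,6,7}

Answer: {3,4,5,6,7}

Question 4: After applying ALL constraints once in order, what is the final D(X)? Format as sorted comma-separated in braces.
Constraint 1 (Y < X) on D(Y)={3,4,5,6,7,8} D(X)={3,4,5,6,7,8}: Y {3,4,5,6,7,8}->{3,4,5,6,7}; X {3,4,5,6,7,8}->{4,5,6,7,8}
Constraint 2 (W + Y = Z) on D(W)={5,6,7} D(Y)={3,4,5,6,7} D(Z)={4,5,6,7,8}: W {5,6,7}->{5}; Y {3,4,5,6,7}->{3}; Z {4,5,6,7,8}->{8}
Constraint 3 (Y != X) on D(Y)={3} D(X)={4,5,6,7,8}: no change
Constraint 4 (Z != Y) on D(Z)={8} D(Y)={3}: no change
So after all 4 constraints: D(X) = {4,5,6,7,8}

Answer: {4,5,6,7,8}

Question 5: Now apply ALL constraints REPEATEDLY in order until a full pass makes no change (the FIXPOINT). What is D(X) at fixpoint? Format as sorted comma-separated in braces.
Answer: {4,5,6,7,8}

Derivation:
pass 0 (initial): D(X)={3,4,5,6,7,8}
pass 1: W {5,6,7}->{5}; X {3,4,5,6,7,8}->{4,5,6,7,8}; Y {3,4,5,6,7,8}->{3}; Z {4,5,6,7,8}->{8}
pass 2: no change
Fixpoint after 2 passes: D(X) = {4,5,6,7,8}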